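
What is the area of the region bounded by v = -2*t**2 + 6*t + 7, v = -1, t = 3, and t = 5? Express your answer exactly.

10

The difference (-2*t**2 + 6*t + 7) - (-1) = -2*t**2 + 6*t + 8 changes sign at t = 4 inside [3, 5], so split the integral there.
∫[3,4] (-2*t**2 + 6*t + 8) dt = 13/3.
∫[4,5] (-2*t**2 + 6*t + 8) dt = -17/3; the area of that piece is 17/3.
Total area = 13/3 + 17/3 = 10.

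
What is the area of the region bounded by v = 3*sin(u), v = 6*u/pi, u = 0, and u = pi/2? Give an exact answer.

On [0, pi/2], (3*sin(u)) - (6*u/pi) = -6*u/pi + 3*sin(u) is ≥ 0 throughout, so the area is a single integral of |-6*u/pi + 3*sin(u)|.
∫[0,pi/2] (-6*u/pi + 3*sin(u)) du = 3 - 3*pi/4.

3 - 3*pi/4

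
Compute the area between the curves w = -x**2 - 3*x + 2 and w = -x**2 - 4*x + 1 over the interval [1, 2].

On [1, 2], (-x**2 - 3*x + 2) - (-x**2 - 4*x + 1) = x + 1 is ≥ 0 throughout, so the area is a single integral of |x + 1|.
∫[1,2] (x + 1) dx = 5/2.

5/2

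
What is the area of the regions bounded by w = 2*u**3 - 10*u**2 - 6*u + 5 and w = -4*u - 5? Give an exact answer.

Set the curves equal: 2*u**3 - 10*u**2 - 6*u + 5 = -4*u - 5, so 2*u**3 - 10*u**2 - 2*u + 10 = 0, which factors as 2*(u - 5)*(u - 1)*(u + 1) = 0. The curves meet at u = -1, 1, 5.
On [-1, 1], w = 2*u**3 - 10*u**2 - 6*u + 5 is on top; that piece has area ∫[-1,1] (2*u**3 - 10*u**2 - 2*u + 10) du = 40/3.
On [1, 5], w = -4*u - 5 is on top; that piece has area ∫[1,5] (-(2*u**3 - 10*u**2 - 2*u + 10)) du = 256/3.
Total enclosed area = 40/3 + 256/3 = 296/3.

296/3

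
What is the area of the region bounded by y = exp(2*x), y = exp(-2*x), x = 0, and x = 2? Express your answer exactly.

On [0, 2], (exp(2*x)) - (exp(-2*x)) = exp(2*x) - exp(-2*x) is ≥ 0 throughout, so the area is a single integral of |exp(2*x) - exp(-2*x)|.
∫[0,2] (exp(2*x) - exp(-2*x)) dx = -1 + exp(-4)/2 + exp(4)/2.

-1 + exp(-4)/2 + exp(4)/2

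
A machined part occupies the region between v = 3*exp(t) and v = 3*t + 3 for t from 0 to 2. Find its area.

-15 + 3*exp(2)

On [0, 2], (3*exp(t)) - (3*t + 3) = -3*t + 3*exp(t) - 3 is ≥ 0 throughout, so the area is a single integral of |-3*t + 3*exp(t) - 3|.
∫[0,2] (-3*t + 3*exp(t) - 3) dt = -15 + 3*exp(2).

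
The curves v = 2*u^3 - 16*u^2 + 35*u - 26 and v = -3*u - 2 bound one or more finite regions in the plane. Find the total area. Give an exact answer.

Set the curves equal: 2*u^3 - 16*u^2 + 35*u - 26 = -3*u - 2, so 2*u^3 - 16*u^2 + 38*u - 24 = 0, which factors as 2*(u - 4)*(u - 3)*(u - 1) = 0. The curves meet at u = 1, 3, 4.
On [1, 3], v = 2*u^3 - 16*u^2 + 35*u - 26 is on top; that piece has area ∫[1,3] (2*u^3 - 16*u^2 + 38*u - 24) du = 16/3.
On [3, 4], v = -3*u - 2 is on top; that piece has area ∫[3,4] (-(2*u^3 - 16*u^2 + 38*u - 24)) du = 5/6.
Total enclosed area = 16/3 + 5/6 = 37/6.

37/6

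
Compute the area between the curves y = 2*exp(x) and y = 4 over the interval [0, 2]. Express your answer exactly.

-14 + 8*log(2) + 2*exp(2)

The difference (2*exp(x)) - (4) = 2*exp(x) - 4 changes sign at x = log(2) inside [0, 2], so split the integral there.
∫[0,log(2)] (2*exp(x) - 4) dx = 2 - log(16); the area of that piece is -2 + log(16).
∫[log(2),2] (2*exp(x) - 4) dx = -12 + 4*log(2) + 2*exp(2).
Total area = (-2 + log(16)) + (-12 + 4*log(2) + 2*exp(2)) = -14 + 8*log(2) + 2*exp(2).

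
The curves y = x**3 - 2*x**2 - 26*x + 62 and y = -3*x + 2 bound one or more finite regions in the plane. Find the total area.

5137/12

Set the curves equal: x**3 - 2*x**2 - 26*x + 62 = -3*x + 2, so x**3 - 2*x**2 - 23*x + 60 = 0, which factors as (x - 4)*(x - 3)*(x + 5) = 0. The curves meet at x = -5, 3, 4.
On [-5, 3], y = x**3 - 2*x**2 - 26*x + 62 is on top; that piece has area ∫[-5,3] (x**3 - 2*x**2 - 23*x + 60) dx = 1280/3.
On [3, 4], y = -3*x + 2 is on top; that piece has area ∫[3,4] (-(x**3 - 2*x**2 - 23*x + 60)) dx = 17/12.
Total enclosed area = 1280/3 + 17/12 = 5137/12.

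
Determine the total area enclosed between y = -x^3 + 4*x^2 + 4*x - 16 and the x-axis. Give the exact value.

148/3

The curve meets the x-axis where -x^3 + 4*x^2 + 4*x - 16 = 0, i.e. -(x - 4)*(x - 2)*(x + 2) = 0, at x = -2, 2, 4.
On [-2, 2] the curve lies below the axis; ∫[-2,2] (-x^3 + 4*x^2 + 4*x - 16) dx = -128/3, giving area 128/3.
On [2, 4] the curve lies above the axis; ∫[2,4] (-x^3 + 4*x^2 + 4*x - 16) dx = 20/3, giving area 20/3.
Total area = 128/3 + 20/3 = 148/3.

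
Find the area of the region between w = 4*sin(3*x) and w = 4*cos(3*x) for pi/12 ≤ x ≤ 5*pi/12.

8*sqrt(2)/3

On [pi/12, 5*pi/12], (4*sin(3*x)) - (4*cos(3*x)) = 4*sin(3*x) - 4*cos(3*x) is ≥ 0 throughout, so the area is a single integral of |4*sin(3*x) - 4*cos(3*x)|.
∫[pi/12,5*pi/12] (4*sin(3*x) - 4*cos(3*x)) dx = 8*sqrt(2)/3.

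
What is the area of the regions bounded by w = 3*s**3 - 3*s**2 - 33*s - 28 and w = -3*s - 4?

Set the curves equal: 3*s**3 - 3*s**2 - 33*s - 28 = -3*s - 4, so 3*s**3 - 3*s**2 - 30*s - 24 = 0, which factors as 3*(s - 4)*(s + 1)*(s + 2) = 0. The curves meet at s = -2, -1, 4.
On [-2, -1], w = 3*s**3 - 3*s**2 - 33*s - 28 is on top; that piece has area ∫[-2,-1] (3*s**3 - 3*s**2 - 30*s - 24) ds = 11/4.
On [-1, 4], w = -3*s - 4 is on top; that piece has area ∫[-1,4] (-(3*s**3 - 3*s**2 - 30*s - 24)) ds = 875/4.
Total enclosed area = 11/4 + 875/4 = 443/2.

443/2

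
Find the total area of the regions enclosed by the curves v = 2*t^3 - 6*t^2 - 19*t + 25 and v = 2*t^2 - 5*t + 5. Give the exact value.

937/6

Set the curves equal: 2*t^3 - 6*t^2 - 19*t + 25 = 2*t^2 - 5*t + 5, so 2*t^3 - 8*t^2 - 14*t + 20 = 0, which factors as 2*(t - 5)*(t - 1)*(t + 2) = 0. The curves meet at t = -2, 1, 5.
On [-2, 1], v = 2*t^3 - 6*t^2 - 19*t + 25 is on top; that piece has area ∫[-2,1] (2*t^3 - 8*t^2 - 14*t + 20) dt = 99/2.
On [1, 5], v = 2*t^2 - 5*t + 5 is on top; that piece has area ∫[1,5] (-(2*t^3 - 8*t^2 - 14*t + 20)) dt = 320/3.
Total enclosed area = 99/2 + 320/3 = 937/6.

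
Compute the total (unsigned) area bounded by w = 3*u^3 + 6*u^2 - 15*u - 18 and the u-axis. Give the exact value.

253/4

The curve meets the u-axis where 3*u^3 + 6*u^2 - 15*u - 18 = 0, i.e. 3*(u - 2)*(u + 1)*(u + 3) = 0, at u = -3, -1, 2.
On [-3, -1] the curve lies above the axis; ∫[-3,-1] (3*u^3 + 6*u^2 - 15*u - 18) du = 16, giving area 16.
On [-1, 2] the curve lies below the axis; ∫[-1,2] (3*u^3 + 6*u^2 - 15*u - 18) du = -189/4, giving area 189/4.
Total area = 16 + 189/4 = 253/4.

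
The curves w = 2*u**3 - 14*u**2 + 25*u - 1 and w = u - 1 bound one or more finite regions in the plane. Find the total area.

71/3

Set the curves equal: 2*u**3 - 14*u**2 + 25*u - 1 = u - 1, so 2*u**3 - 14*u**2 + 24*u = 0, which factors as 2*u*(u - 4)*(u - 3) = 0. The curves meet at u = 0, 3, 4.
On [0, 3], w = 2*u**3 - 14*u**2 + 25*u - 1 is on top; that piece has area ∫[0,3] (2*u**3 - 14*u**2 + 24*u) du = 45/2.
On [3, 4], w = u - 1 is on top; that piece has area ∫[3,4] (-(2*u**3 - 14*u**2 + 24*u)) du = 7/6.
Total enclosed area = 45/2 + 7/6 = 71/3.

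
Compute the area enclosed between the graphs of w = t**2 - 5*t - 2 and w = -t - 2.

32/3

Set the curves equal: t**2 - 5*t - 2 = -t - 2, so t**2 - 4*t = 0, which factors as t*(t - 4) = 0. The curves meet at t = 0, 4.
On [0, 4], w = -t - 2 is on top; that piece has area ∫[0,4] (-(t**2 - 4*t)) dt = 32/3.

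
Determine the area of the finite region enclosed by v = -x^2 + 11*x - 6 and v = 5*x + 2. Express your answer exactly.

Set the curves equal: -x^2 + 11*x - 6 = 5*x + 2, so -x^2 + 6*x - 8 = 0, which factors as -(x - 4)*(x - 2) = 0. The curves meet at x = 2, 4.
On [2, 4], v = -x^2 + 11*x - 6 is on top; that piece has area ∫[2,4] (-x^2 + 6*x - 8) dx = 4/3.

4/3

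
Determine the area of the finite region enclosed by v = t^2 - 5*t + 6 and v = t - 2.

4/3

Set the curves equal: t^2 - 5*t + 6 = t - 2, so t^2 - 6*t + 8 = 0, which factors as (t - 4)*(t - 2) = 0. The curves meet at t = 2, 4.
On [2, 4], v = t - 2 is on top; that piece has area ∫[2,4] (-(t^2 - 6*t + 8)) dt = 4/3.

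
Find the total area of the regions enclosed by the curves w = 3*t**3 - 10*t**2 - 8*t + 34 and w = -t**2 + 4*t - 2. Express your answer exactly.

393/4

Set the curves equal: 3*t**3 - 10*t**2 - 8*t + 34 = -t**2 + 4*t - 2, so 3*t**3 - 9*t**2 - 12*t + 36 = 0, which factors as 3*(t - 3)*(t - 2)*(t + 2) = 0. The curves meet at t = -2, 2, 3.
On [-2, 2], w = 3*t**3 - 10*t**2 - 8*t + 34 is on top; that piece has area ∫[-2,2] (3*t**3 - 9*t**2 - 12*t + 36) dt = 96.
On [2, 3], w = -t**2 + 4*t - 2 is on top; that piece has area ∫[2,3] (-(3*t**3 - 9*t**2 - 12*t + 36)) dt = 9/4.
Total enclosed area = 96 + 9/4 = 393/4.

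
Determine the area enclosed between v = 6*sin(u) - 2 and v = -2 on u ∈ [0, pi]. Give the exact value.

12

On [0, pi], (6*sin(u) - 2) - (-2) = 6*sin(u) is ≥ 0 throughout, so the area is a single integral of |6*sin(u)|.
∫[0,pi] (6*sin(u)) du = 12.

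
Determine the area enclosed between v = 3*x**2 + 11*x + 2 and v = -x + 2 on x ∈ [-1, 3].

86

The difference (3*x**2 + 11*x + 2) - (-x + 2) = 3*x**2 + 12*x changes sign at x = 0 inside [-1, 3], so split the integral there.
∫[-1,0] (3*x**2 + 12*x) dx = -5; the area of that piece is 5.
∫[0,3] (3*x**2 + 12*x) dx = 81.
Total area = 5 + 81 = 86.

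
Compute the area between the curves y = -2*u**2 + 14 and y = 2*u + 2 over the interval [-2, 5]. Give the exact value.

301/3

The difference (-2*u**2 + 14) - (2*u + 2) = -2*u**2 - 2*u + 12 changes sign at u = 2 inside [-2, 5], so split the integral there.
∫[-2,2] (-2*u**2 - 2*u + 12) du = 112/3.
∫[2,5] (-2*u**2 - 2*u + 12) du = -63; the area of that piece is 63.
Total area = 112/3 + 63 = 301/3.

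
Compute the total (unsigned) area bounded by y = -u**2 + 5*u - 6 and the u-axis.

1/6

The curve meets the u-axis where -u**2 + 5*u - 6 = 0, i.e. -(u - 3)*(u - 2) = 0, at u = 2, 3.
On [2, 3] the curve lies above the axis; ∫[2,3] (-u**2 + 5*u - 6) du = 1/6, giving area 1/6.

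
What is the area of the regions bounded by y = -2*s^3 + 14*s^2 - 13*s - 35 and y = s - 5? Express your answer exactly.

296/3

Set the curves equal: -2*s^3 + 14*s^2 - 13*s - 35 = s - 5, so -2*s^3 + 14*s^2 - 14*s - 30 = 0, which factors as -2*(s - 5)*(s - 3)*(s + 1) = 0. The curves meet at s = -1, 3, 5.
On [-1, 3], y = s - 5 is on top; that piece has area ∫[-1,3] (-(-2*s^3 + 14*s^2 - 14*s - 30)) ds = 256/3.
On [3, 5], y = -2*s^3 + 14*s^2 - 13*s - 35 is on top; that piece has area ∫[3,5] (-2*s^3 + 14*s^2 - 14*s - 30) ds = 40/3.
Total enclosed area = 256/3 + 40/3 = 296/3.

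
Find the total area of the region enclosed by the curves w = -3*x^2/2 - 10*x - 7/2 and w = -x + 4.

16

Set the curves equal: -3*x^2/2 - 10*x - 7/2 = -x + 4, so -3*x^2/2 - 9*x - 15/2 = 0, which factors as -3*(x + 1)*(x + 5)/2 = 0. The curves meet at x = -5, -1.
On [-5, -1], w = -3*x^2/2 - 10*x - 7/2 is on top; that piece has area ∫[-5,-1] (-3*x^2/2 - 9*x - 15/2) dx = 16.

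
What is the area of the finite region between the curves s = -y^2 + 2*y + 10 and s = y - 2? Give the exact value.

Both boundary curves give s as a function of y, so integrate with respect to y. Setting them equal: -y^2 + y + 12 = 0, i.e. -(y - 4)*(y + 3) = 0, so they meet at y = -3, 4.
For y in [-3, 4], s = -y^2 + 2*y + 10 is on the right; area = ∫[-3,4] (-y^2 + y + 12) dy = 343/6.

343/6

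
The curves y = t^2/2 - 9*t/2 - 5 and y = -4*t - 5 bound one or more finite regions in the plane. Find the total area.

1/12

Set the curves equal: t^2/2 - 9*t/2 - 5 = -4*t - 5, so t^2/2 - t/2 = 0, which factors as t*(t - 1)/2 = 0. The curves meet at t = 0, 1.
On [0, 1], y = -4*t - 5 is on top; that piece has area ∫[0,1] (-(t^2/2 - t/2)) dt = 1/12.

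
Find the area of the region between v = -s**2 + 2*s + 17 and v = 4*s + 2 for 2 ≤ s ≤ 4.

The difference (-s**2 + 2*s + 17) - (4*s + 2) = -s**2 - 2*s + 15 changes sign at s = 3 inside [2, 4], so split the integral there.
∫[2,3] (-s**2 - 2*s + 15) ds = 11/3.
∫[3,4] (-s**2 - 2*s + 15) ds = -13/3; the area of that piece is 13/3.
Total area = 11/3 + 13/3 = 8.

8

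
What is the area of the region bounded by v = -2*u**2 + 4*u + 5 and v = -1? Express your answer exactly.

64/3

Set the curves equal: -2*u**2 + 4*u + 5 = -1, so -2*u**2 + 4*u + 6 = 0, which factors as -2*(u - 3)*(u + 1) = 0. The curves meet at u = -1, 3.
On [-1, 3], v = -2*u**2 + 4*u + 5 is on top; that piece has area ∫[-1,3] (-2*u**2 + 4*u + 6) du = 64/3.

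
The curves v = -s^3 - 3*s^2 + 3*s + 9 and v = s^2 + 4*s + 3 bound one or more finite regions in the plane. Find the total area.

71/6

Set the curves equal: -s^3 - 3*s^2 + 3*s + 9 = s^2 + 4*s + 3, so -s^3 - 4*s^2 - s + 6 = 0, which factors as -(s - 1)*(s + 2)*(s + 3) = 0. The curves meet at s = -3, -2, 1.
On [-3, -2], v = s^2 + 4*s + 3 is on top; that piece has area ∫[-3,-2] (-(-s^3 - 4*s^2 - s + 6)) ds = 7/12.
On [-2, 1], v = -s^3 - 3*s^2 + 3*s + 9 is on top; that piece has area ∫[-2,1] (-s^3 - 4*s^2 - s + 6) ds = 45/4.
Total enclosed area = 7/12 + 45/4 = 71/6.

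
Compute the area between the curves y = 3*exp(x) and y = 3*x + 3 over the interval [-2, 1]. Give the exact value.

-9/2 - 3*exp(-2) + 3*exp(1)

On [-2, 1], (3*exp(x)) - (3*x + 3) = -3*x + 3*exp(x) - 3 is ≥ 0 throughout, so the area is a single integral of |-3*x + 3*exp(x) - 3|.
∫[-2,1] (-3*x + 3*exp(x) - 3) dx = -9/2 - 3*exp(-2) + 3*exp(1).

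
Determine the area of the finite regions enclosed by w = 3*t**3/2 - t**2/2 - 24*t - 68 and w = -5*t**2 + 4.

1551/4

Set the curves equal: 3*t**3/2 - t**2/2 - 24*t - 68 = -5*t**2 + 4, so 3*t**3/2 + 9*t**2/2 - 24*t - 72 = 0, which factors as 3*(t - 4)*(t + 3)*(t + 4)/2 = 0. The curves meet at t = -4, -3, 4.
On [-4, -3], w = 3*t**3/2 - t**2/2 - 24*t - 68 is on top; that piece has area ∫[-4,-3] (3*t**3/2 + 9*t**2/2 - 24*t - 72) dt = 15/8.
On [-3, 4], w = -5*t**2 + 4 is on top; that piece has area ∫[-3,4] (-(3*t**3/2 + 9*t**2/2 - 24*t - 72)) dt = 3087/8.
Total enclosed area = 15/8 + 3087/8 = 1551/4.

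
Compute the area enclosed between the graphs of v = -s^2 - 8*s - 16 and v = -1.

Set the curves equal: -s^2 - 8*s - 16 = -1, so -s^2 - 8*s - 15 = 0, which factors as -(s + 3)*(s + 5) = 0. The curves meet at s = -5, -3.
On [-5, -3], v = -s^2 - 8*s - 16 is on top; that piece has area ∫[-5,-3] (-s^2 - 8*s - 15) ds = 4/3.

4/3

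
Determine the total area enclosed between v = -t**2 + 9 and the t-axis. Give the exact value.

36

The curve meets the t-axis where -t**2 + 9 = 0, i.e. -(t - 3)*(t + 3) = 0, at t = -3, 3.
On [-3, 3] the curve lies above the axis; ∫[-3,3] (-t**2 + 9) dt = 36, giving area 36.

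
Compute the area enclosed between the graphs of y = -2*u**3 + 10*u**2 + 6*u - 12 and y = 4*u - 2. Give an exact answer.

296/3

Set the curves equal: -2*u**3 + 10*u**2 + 6*u - 12 = 4*u - 2, so -2*u**3 + 10*u**2 + 2*u - 10 = 0, which factors as -2*(u - 5)*(u - 1)*(u + 1) = 0. The curves meet at u = -1, 1, 5.
On [-1, 1], y = 4*u - 2 is on top; that piece has area ∫[-1,1] (-(-2*u**3 + 10*u**2 + 2*u - 10)) du = 40/3.
On [1, 5], y = -2*u**3 + 10*u**2 + 6*u - 12 is on top; that piece has area ∫[1,5] (-2*u**3 + 10*u**2 + 2*u - 10) du = 256/3.
Total enclosed area = 40/3 + 256/3 = 296/3.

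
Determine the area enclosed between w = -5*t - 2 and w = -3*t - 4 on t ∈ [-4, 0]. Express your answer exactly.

24

On [-4, 0], (-5*t - 2) - (-3*t - 4) = -2*t + 2 is ≥ 0 throughout, so the area is a single integral of |-2*t + 2|.
∫[-4,0] (-2*t + 2) dt = 24.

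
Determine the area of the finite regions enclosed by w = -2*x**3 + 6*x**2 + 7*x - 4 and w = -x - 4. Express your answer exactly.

Set the curves equal: -2*x**3 + 6*x**2 + 7*x - 4 = -x - 4, so -2*x**3 + 6*x**2 + 8*x = 0, which factors as -2*x*(x - 4)*(x + 1) = 0. The curves meet at x = -1, 0, 4.
On [-1, 0], w = -x - 4 is on top; that piece has area ∫[-1,0] (-(-2*x**3 + 6*x**2 + 8*x)) dx = 3/2.
On [0, 4], w = -2*x**3 + 6*x**2 + 7*x - 4 is on top; that piece has area ∫[0,4] (-2*x**3 + 6*x**2 + 8*x) dx = 64.
Total enclosed area = 3/2 + 64 = 131/2.

131/2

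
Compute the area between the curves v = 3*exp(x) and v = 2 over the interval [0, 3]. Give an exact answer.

-9 + 3*exp(3)

On [0, 3], (3*exp(x)) - (2) = 3*exp(x) - 2 is ≥ 0 throughout, so the area is a single integral of |3*exp(x) - 2|.
∫[0,3] (3*exp(x) - 2) dx = -9 + 3*exp(3).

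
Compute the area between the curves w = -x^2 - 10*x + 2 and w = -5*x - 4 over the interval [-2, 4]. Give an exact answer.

63

The difference (-x^2 - 10*x + 2) - (-5*x - 4) = -x^2 - 5*x + 6 changes sign at x = 1 inside [-2, 4], so split the integral there.
∫[-2,1] (-x^2 - 5*x + 6) dx = 45/2.
∫[1,4] (-x^2 - 5*x + 6) dx = -81/2; the area of that piece is 81/2.
Total area = 45/2 + 81/2 = 63.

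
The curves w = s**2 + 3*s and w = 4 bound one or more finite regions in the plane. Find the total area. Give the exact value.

125/6

Set the curves equal: s**2 + 3*s = 4, so s**2 + 3*s - 4 = 0, which factors as (s - 1)*(s + 4) = 0. The curves meet at s = -4, 1.
On [-4, 1], w = 4 is on top; that piece has area ∫[-4,1] (-(s**2 + 3*s - 4)) ds = 125/6.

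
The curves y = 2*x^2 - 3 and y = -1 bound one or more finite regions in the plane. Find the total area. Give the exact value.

8/3

Set the curves equal: 2*x^2 - 3 = -1, so 2*x^2 - 2 = 0, which factors as 2*(x - 1)*(x + 1) = 0. The curves meet at x = -1, 1.
On [-1, 1], y = -1 is on top; that piece has area ∫[-1,1] (-(2*x^2 - 2)) dx = 8/3.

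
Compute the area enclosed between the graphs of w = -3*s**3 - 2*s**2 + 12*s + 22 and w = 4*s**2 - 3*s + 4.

Set the curves equal: -3*s**3 - 2*s**2 + 12*s + 22 = 4*s**2 - 3*s + 4, so -3*s**3 - 6*s**2 + 15*s + 18 = 0, which factors as -3*(s - 2)*(s + 1)*(s + 3) = 0. The curves meet at s = -3, -1, 2.
On [-3, -1], w = 4*s**2 - 3*s + 4 is on top; that piece has area ∫[-3,-1] (-(-3*s**3 - 6*s**2 + 15*s + 18)) ds = 16.
On [-1, 2], w = -3*s**3 - 2*s**2 + 12*s + 22 is on top; that piece has area ∫[-1,2] (-3*s**3 - 6*s**2 + 15*s + 18) ds = 189/4.
Total enclosed area = 16 + 189/4 = 253/4.

253/4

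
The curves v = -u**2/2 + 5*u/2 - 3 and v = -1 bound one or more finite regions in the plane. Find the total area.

9/4

Set the curves equal: -u**2/2 + 5*u/2 - 3 = -1, so -u**2/2 + 5*u/2 - 2 = 0, which factors as -(u - 4)*(u - 1)/2 = 0. The curves meet at u = 1, 4.
On [1, 4], v = -u**2/2 + 5*u/2 - 3 is on top; that piece has area ∫[1,4] (-u**2/2 + 5*u/2 - 2) du = 9/4.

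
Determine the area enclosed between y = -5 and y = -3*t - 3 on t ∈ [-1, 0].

On [-1, 0], (-5) - (-3*t - 3) = 3*t - 2 is ≤ 0 throughout, so the area is a single integral of |3*t - 2|.
∫[-1,0] (3*t - 2) dt = -7/2; the area of that piece is 7/2.

7/2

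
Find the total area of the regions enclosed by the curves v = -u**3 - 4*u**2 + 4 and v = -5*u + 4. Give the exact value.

443/6

Set the curves equal: -u**3 - 4*u**2 + 4 = -5*u + 4, so -u**3 - 4*u**2 + 5*u = 0, which factors as -u*(u - 1)*(u + 5) = 0. The curves meet at u = -5, 0, 1.
On [-5, 0], v = -5*u + 4 is on top; that piece has area ∫[-5,0] (-(-u**3 - 4*u**2 + 5*u)) du = 875/12.
On [0, 1], v = -u**3 - 4*u**2 + 4 is on top; that piece has area ∫[0,1] (-u**3 - 4*u**2 + 5*u) du = 11/12.
Total enclosed area = 875/12 + 11/12 = 443/6.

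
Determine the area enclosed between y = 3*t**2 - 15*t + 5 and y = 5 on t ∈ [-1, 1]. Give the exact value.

The difference (3*t**2 - 15*t + 5) - (5) = 3*t**2 - 15*t changes sign at t = 0 inside [-1, 1], so split the integral there.
∫[-1,0] (3*t**2 - 15*t) dt = 17/2.
∫[0,1] (3*t**2 - 15*t) dt = -13/2; the area of that piece is 13/2.
Total area = 17/2 + 13/2 = 15.

15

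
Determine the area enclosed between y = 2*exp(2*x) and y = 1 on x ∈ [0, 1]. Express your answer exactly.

On [0, 1], (2*exp(2*x)) - (1) = 2*exp(2*x) - 1 is ≥ 0 throughout, so the area is a single integral of |2*exp(2*x) - 1|.
∫[0,1] (2*exp(2*x) - 1) dx = -2 + exp(2).

-2 + exp(2)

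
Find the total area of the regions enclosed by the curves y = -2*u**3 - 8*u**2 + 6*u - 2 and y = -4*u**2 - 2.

71/3

Set the curves equal: -2*u**3 - 8*u**2 + 6*u - 2 = -4*u**2 - 2, so -2*u**3 - 4*u**2 + 6*u = 0, which factors as -2*u*(u - 1)*(u + 3) = 0. The curves meet at u = -3, 0, 1.
On [-3, 0], y = -4*u**2 - 2 is on top; that piece has area ∫[-3,0] (-(-2*u**3 - 4*u**2 + 6*u)) du = 45/2.
On [0, 1], y = -2*u**3 - 8*u**2 + 6*u - 2 is on top; that piece has area ∫[0,1] (-2*u**3 - 4*u**2 + 6*u) du = 7/6.
Total enclosed area = 45/2 + 7/6 = 71/3.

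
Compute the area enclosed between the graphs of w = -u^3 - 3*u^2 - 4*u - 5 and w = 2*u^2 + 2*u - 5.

Set the curves equal: -u^3 - 3*u^2 - 4*u - 5 = 2*u^2 + 2*u - 5, so -u^3 - 5*u^2 - 6*u = 0, which factors as -u*(u + 2)*(u + 3) = 0. The curves meet at u = -3, -2, 0.
On [-3, -2], w = 2*u^2 + 2*u - 5 is on top; that piece has area ∫[-3,-2] (-(-u^3 - 5*u^2 - 6*u)) du = 5/12.
On [-2, 0], w = -u^3 - 3*u^2 - 4*u - 5 is on top; that piece has area ∫[-2,0] (-u^3 - 5*u^2 - 6*u) du = 8/3.
Total enclosed area = 5/12 + 8/3 = 37/12.

37/12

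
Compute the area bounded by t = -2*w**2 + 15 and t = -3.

Both boundary curves give t as a function of w, so integrate with respect to w. Setting them equal: -2*w**2 + 18 = 0, i.e. -2*(w - 3)*(w + 3) = 0, so they meet at w = -3, 3.
For w in [-3, 3], t = -2*w**2 + 15 is on the right; area = ∫[-3,3] (-2*w**2 + 18) dw = 72.

72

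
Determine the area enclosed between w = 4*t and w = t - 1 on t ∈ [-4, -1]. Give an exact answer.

39/2

On [-4, -1], (4*t) - (t - 1) = 3*t + 1 is ≤ 0 throughout, so the area is a single integral of |3*t + 1|.
∫[-4,-1] (3*t + 1) dt = -39/2; the area of that piece is 39/2.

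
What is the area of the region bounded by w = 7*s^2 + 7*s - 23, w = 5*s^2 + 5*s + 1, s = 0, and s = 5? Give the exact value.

The difference (7*s^2 + 7*s - 23) - (5*s^2 + 5*s + 1) = 2*s^2 + 2*s - 24 changes sign at s = 3 inside [0, 5], so split the integral there.
∫[0,3] (2*s^2 + 2*s - 24) ds = -45; the area of that piece is 45.
∫[3,5] (2*s^2 + 2*s - 24) ds = 100/3.
Total area = 45 + 100/3 = 235/3.

235/3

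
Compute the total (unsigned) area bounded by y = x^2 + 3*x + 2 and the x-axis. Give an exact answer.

The curve meets the x-axis where x^2 + 3*x + 2 = 0, i.e. (x + 1)*(x + 2) = 0, at x = -2, -1.
On [-2, -1] the curve lies below the axis; ∫[-2,-1] (x^2 + 3*x + 2) dx = -1/6, giving area 1/6.

1/6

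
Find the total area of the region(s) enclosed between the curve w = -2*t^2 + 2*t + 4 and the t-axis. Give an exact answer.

The curve meets the t-axis where -2*t^2 + 2*t + 4 = 0, i.e. -2*(t - 2)*(t + 1) = 0, at t = -1, 2.
On [-1, 2] the curve lies above the axis; ∫[-1,2] (-2*t^2 + 2*t + 4) dt = 9, giving area 9.

9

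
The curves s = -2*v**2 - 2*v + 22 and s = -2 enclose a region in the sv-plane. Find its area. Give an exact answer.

343/3

Both boundary curves give s as a function of v, so integrate with respect to v. Setting them equal: -2*v**2 - 2*v + 24 = 0, i.e. -2*(v - 3)*(v + 4) = 0, so they meet at v = -4, 3.
For v in [-4, 3], s = -2*v**2 - 2*v + 22 is on the right; area = ∫[-4,3] (-2*v**2 - 2*v + 24) dv = 343/3.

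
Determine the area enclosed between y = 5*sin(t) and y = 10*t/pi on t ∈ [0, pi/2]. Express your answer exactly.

5 - 5*pi/4

On [0, pi/2], (5*sin(t)) - (10*t/pi) = -10*t/pi + 5*sin(t) is ≥ 0 throughout, so the area is a single integral of |-10*t/pi + 5*sin(t)|.
∫[0,pi/2] (-10*t/pi + 5*sin(t)) dt = 5 - 5*pi/4.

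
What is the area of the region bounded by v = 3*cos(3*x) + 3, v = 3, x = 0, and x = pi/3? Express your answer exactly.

2

The difference (3*cos(3*x) + 3) - (3) = 3*cos(3*x) changes sign at x = pi/6 inside [0, pi/3], so split the integral there.
∫[0,pi/6] (3*cos(3*x)) dx = 1.
∫[pi/6,pi/3] (3*cos(3*x)) dx = -1; the area of that piece is 1.
Total area = 1 + 1 = 2.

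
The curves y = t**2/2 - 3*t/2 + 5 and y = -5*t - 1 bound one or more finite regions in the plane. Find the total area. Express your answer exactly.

Set the curves equal: t**2/2 - 3*t/2 + 5 = -5*t - 1, so t**2/2 + 7*t/2 + 6 = 0, which factors as (t + 3)*(t + 4)/2 = 0. The curves meet at t = -4, -3.
On [-4, -3], y = -5*t - 1 is on top; that piece has area ∫[-4,-3] (-(t**2/2 + 7*t/2 + 6)) dt = 1/12.

1/12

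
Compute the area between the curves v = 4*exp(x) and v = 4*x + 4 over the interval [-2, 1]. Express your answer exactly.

-6 - 4*exp(-2) + 4*exp(1)

On [-2, 1], (4*exp(x)) - (4*x + 4) = -4*x + 4*exp(x) - 4 is ≥ 0 throughout, so the area is a single integral of |-4*x + 4*exp(x) - 4|.
∫[-2,1] (-4*x + 4*exp(x) - 4) dx = -6 - 4*exp(-2) + 4*exp(1).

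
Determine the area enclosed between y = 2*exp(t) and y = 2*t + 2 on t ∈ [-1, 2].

-9 - 2*exp(-1) + 2*exp(2)

On [-1, 2], (2*exp(t)) - (2*t + 2) = -2*t + 2*exp(t) - 2 is ≥ 0 throughout, so the area is a single integral of |-2*t + 2*exp(t) - 2|.
∫[-1,2] (-2*t + 2*exp(t) - 2) dt = -9 - 2*exp(-1) + 2*exp(2).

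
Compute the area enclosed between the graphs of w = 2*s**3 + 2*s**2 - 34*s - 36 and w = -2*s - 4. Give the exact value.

863/3

Set the curves equal: 2*s**3 + 2*s**2 - 34*s - 36 = -2*s - 4, so 2*s**3 + 2*s**2 - 32*s - 32 = 0, which factors as 2*(s - 4)*(s + 1)*(s + 4) = 0. The curves meet at s = -4, -1, 4.
On [-4, -1], w = 2*s**3 + 2*s**2 - 34*s - 36 is on top; that piece has area ∫[-4,-1] (2*s**3 + 2*s**2 - 32*s - 32) ds = 117/2.
On [-1, 4], w = -2*s - 4 is on top; that piece has area ∫[-1,4] (-(2*s**3 + 2*s**2 - 32*s - 32)) ds = 1375/6.
Total enclosed area = 117/2 + 1375/6 = 863/3.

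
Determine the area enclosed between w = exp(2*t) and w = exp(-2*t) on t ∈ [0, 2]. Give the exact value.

On [0, 2], (exp(2*t)) - (exp(-2*t)) = exp(2*t) - exp(-2*t) is ≥ 0 throughout, so the area is a single integral of |exp(2*t) - exp(-2*t)|.
∫[0,2] (exp(2*t) - exp(-2*t)) dt = -1 + exp(-4)/2 + exp(4)/2.

-1 + exp(-4)/2 + exp(4)/2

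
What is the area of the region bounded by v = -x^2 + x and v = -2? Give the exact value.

9/2

Set the curves equal: -x^2 + x = -2, so -x^2 + x + 2 = 0, which factors as -(x - 2)*(x + 1) = 0. The curves meet at x = -1, 2.
On [-1, 2], v = -x^2 + x is on top; that piece has area ∫[-1,2] (-x^2 + x + 2) dx = 9/2.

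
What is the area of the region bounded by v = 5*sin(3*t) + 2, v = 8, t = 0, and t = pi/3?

On [0, pi/3], (5*sin(3*t) + 2) - (8) = 5*sin(3*t) - 6 is ≤ 0 throughout, so the area is a single integral of |5*sin(3*t) - 6|.
∫[0,pi/3] (5*sin(3*t) - 6) dt = 10/3 - 2*pi; the area of that piece is -10/3 + 2*pi.

-10/3 + 2*pi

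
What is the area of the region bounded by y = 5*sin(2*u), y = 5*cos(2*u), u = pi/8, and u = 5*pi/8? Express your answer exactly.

5*sqrt(2)

On [pi/8, 5*pi/8], (5*sin(2*u)) - (5*cos(2*u)) = 5*sin(2*u) - 5*cos(2*u) is ≥ 0 throughout, so the area is a single integral of |5*sin(2*u) - 5*cos(2*u)|.
∫[pi/8,5*pi/8] (5*sin(2*u) - 5*cos(2*u)) du = 5*sqrt(2).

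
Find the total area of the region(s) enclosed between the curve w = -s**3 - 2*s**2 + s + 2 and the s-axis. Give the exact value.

The curve meets the s-axis where -s**3 - 2*s**2 + s + 2 = 0, i.e. -(s - 1)*(s + 1)*(s + 2) = 0, at s = -2, -1, 1.
On [-2, -1] the curve lies below the axis; ∫[-2,-1] (-s**3 - 2*s**2 + s + 2) ds = -5/12, giving area 5/12.
On [-1, 1] the curve lies above the axis; ∫[-1,1] (-s**3 - 2*s**2 + s + 2) ds = 8/3, giving area 8/3.
Total area = 5/12 + 8/3 = 37/12.

37/12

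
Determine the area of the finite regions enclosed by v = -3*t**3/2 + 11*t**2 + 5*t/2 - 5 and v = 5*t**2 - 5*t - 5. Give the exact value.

443/4

Set the curves equal: -3*t**3/2 + 11*t**2 + 5*t/2 - 5 = 5*t**2 - 5*t - 5, so -3*t**3/2 + 6*t**2 + 15*t/2 = 0, which factors as -3*t*(t - 5)*(t + 1)/2 = 0. The curves meet at t = -1, 0, 5.
On [-1, 0], v = 5*t**2 - 5*t - 5 is on top; that piece has area ∫[-1,0] (-(-3*t**3/2 + 6*t**2 + 15*t/2)) dt = 11/8.
On [0, 5], v = -3*t**3/2 + 11*t**2 + 5*t/2 - 5 is on top; that piece has area ∫[0,5] (-3*t**3/2 + 6*t**2 + 15*t/2) dt = 875/8.
Total enclosed area = 11/8 + 875/8 = 443/4.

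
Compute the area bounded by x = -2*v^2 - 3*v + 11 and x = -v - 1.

125/3

Both boundary curves give x as a function of v, so integrate with respect to v. Setting them equal: -2*v^2 - 2*v + 12 = 0, i.e. -2*(v - 2)*(v + 3) = 0, so they meet at v = -3, 2.
For v in [-3, 2], x = -2*v^2 - 3*v + 11 is on the right; area = ∫[-3,2] (-2*v^2 - 2*v + 12) dv = 125/3.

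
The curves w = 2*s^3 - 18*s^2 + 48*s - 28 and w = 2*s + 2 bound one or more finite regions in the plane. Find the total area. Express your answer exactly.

Set the curves equal: 2*s^3 - 18*s^2 + 48*s - 28 = 2*s + 2, so 2*s^3 - 18*s^2 + 46*s - 30 = 0, which factors as 2*(s - 5)*(s - 3)*(s - 1) = 0. The curves meet at s = 1, 3, 5.
On [1, 3], w = 2*s^3 - 18*s^2 + 48*s - 28 is on top; that piece has area ∫[1,3] (2*s^3 - 18*s^2 + 46*s - 30) ds = 8.
On [3, 5], w = 2*s + 2 is on top; that piece has area ∫[3,5] (-(2*s^3 - 18*s^2 + 46*s - 30)) ds = 8.
Total enclosed area = 8 + 8 = 16.

16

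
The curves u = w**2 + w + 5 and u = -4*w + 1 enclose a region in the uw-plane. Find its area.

9/2

Both boundary curves give u as a function of w, so integrate with respect to w. Setting them equal: w**2 + 5*w + 4 = 0, i.e. (w + 1)*(w + 4) = 0, so they meet at w = -4, -1.
For w in [-4, -1], u = w**2 + w + 5 is on the left; area = ∫[-4,-1] (-(w**2 + 5*w + 4)) dw = 9/2.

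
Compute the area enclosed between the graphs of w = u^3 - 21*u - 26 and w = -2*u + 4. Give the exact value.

517/2

Set the curves equal: u^3 - 21*u - 26 = -2*u + 4, so u^3 - 19*u - 30 = 0, which factors as (u - 5)*(u + 2)*(u + 3) = 0. The curves meet at u = -3, -2, 5.
On [-3, -2], w = u^3 - 21*u - 26 is on top; that piece has area ∫[-3,-2] (u^3 - 19*u - 30) du = 5/4.
On [-2, 5], w = -2*u + 4 is on top; that piece has area ∫[-2,5] (-(u^3 - 19*u - 30)) du = 1029/4.
Total enclosed area = 5/4 + 1029/4 = 517/2.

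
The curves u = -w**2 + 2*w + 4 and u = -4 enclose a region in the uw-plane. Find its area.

Both boundary curves give u as a function of w, so integrate with respect to w. Setting them equal: -w**2 + 2*w + 8 = 0, i.e. -(w - 4)*(w + 2) = 0, so they meet at w = -2, 4.
For w in [-2, 4], u = -w**2 + 2*w + 4 is on the right; area = ∫[-2,4] (-w**2 + 2*w + 8) dw = 36.

36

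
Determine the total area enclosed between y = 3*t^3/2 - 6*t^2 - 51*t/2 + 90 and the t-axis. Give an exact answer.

3901/8

The curve meets the t-axis where 3*t^3/2 - 6*t^2 - 51*t/2 + 90 = 0, i.e. 3*(t - 5)*(t - 3)*(t + 4)/2 = 0, at t = -4, 3, 5.
On [-4, 3] the curve lies above the axis; ∫[-4,3] (3*t^3/2 - 6*t^2 - 51*t/2 + 90) dt = 3773/8, giving area 3773/8.
On [3, 5] the curve lies below the axis; ∫[3,5] (3*t^3/2 - 6*t^2 - 51*t/2 + 90) dt = -16, giving area 16.
Total area = 3773/8 + 16 = 3901/8.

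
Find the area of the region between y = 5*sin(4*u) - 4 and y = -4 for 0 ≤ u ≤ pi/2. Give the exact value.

5

The difference (5*sin(4*u) - 4) - (-4) = 5*sin(4*u) changes sign at u = pi/4 inside [0, pi/2], so split the integral there.
∫[0,pi/4] (5*sin(4*u)) du = 5/2.
∫[pi/4,pi/2] (5*sin(4*u)) du = -5/2; the area of that piece is 5/2.
Total area = 5/2 + 5/2 = 5.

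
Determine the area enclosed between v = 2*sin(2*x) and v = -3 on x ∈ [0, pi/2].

2 + 3*pi/2

On [0, pi/2], (2*sin(2*x)) - (-3) = 2*sin(2*x) + 3 is ≥ 0 throughout, so the area is a single integral of |2*sin(2*x) + 3|.
∫[0,pi/2] (2*sin(2*x) + 3) dx = 2 + 3*pi/2.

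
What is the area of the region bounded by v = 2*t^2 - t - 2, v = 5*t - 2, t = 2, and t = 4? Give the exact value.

6

The difference (2*t^2 - t - 2) - (5*t - 2) = 2*t^2 - 6*t changes sign at t = 3 inside [2, 4], so split the integral there.
∫[2,3] (2*t^2 - 6*t) dt = -7/3; the area of that piece is 7/3.
∫[3,4] (2*t^2 - 6*t) dt = 11/3.
Total area = 7/3 + 11/3 = 6.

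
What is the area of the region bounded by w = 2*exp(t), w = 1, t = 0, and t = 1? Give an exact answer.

On [0, 1], (2*exp(t)) - (1) = 2*exp(t) - 1 is ≥ 0 throughout, so the area is a single integral of |2*exp(t) - 1|.
∫[0,1] (2*exp(t) - 1) dt = -3 + 2*exp(1).

-3 + 2*exp(1)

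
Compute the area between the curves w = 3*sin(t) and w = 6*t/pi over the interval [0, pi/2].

On [0, pi/2], (3*sin(t)) - (6*t/pi) = -6*t/pi + 3*sin(t) is ≥ 0 throughout, so the area is a single integral of |-6*t/pi + 3*sin(t)|.
∫[0,pi/2] (-6*t/pi + 3*sin(t)) dt = 3 - 3*pi/4.

3 - 3*pi/4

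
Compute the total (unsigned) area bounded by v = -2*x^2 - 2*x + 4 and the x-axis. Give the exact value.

9

The curve meets the x-axis where -2*x^2 - 2*x + 4 = 0, i.e. -2*(x - 1)*(x + 2) = 0, at x = -2, 1.
On [-2, 1] the curve lies above the axis; ∫[-2,1] (-2*x^2 - 2*x + 4) dx = 9, giving area 9.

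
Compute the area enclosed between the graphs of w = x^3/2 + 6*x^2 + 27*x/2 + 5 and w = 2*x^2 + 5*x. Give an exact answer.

Set the curves equal: x^3/2 + 6*x^2 + 27*x/2 + 5 = 2*x^2 + 5*x, so x^3/2 + 4*x^2 + 17*x/2 + 5 = 0, which factors as (x + 1)*(x + 2)*(x + 5)/2 = 0. The curves meet at x = -5, -2, -1.
On [-5, -2], w = x^3/2 + 6*x^2 + 27*x/2 + 5 is on top; that piece has area ∫[-5,-2] (x^3/2 + 4*x^2 + 17*x/2 + 5) dx = 45/8.
On [-2, -1], w = 2*x^2 + 5*x is on top; that piece has area ∫[-2,-1] (-(x^3/2 + 4*x^2 + 17*x/2 + 5)) dx = 7/24.
Total enclosed area = 45/8 + 7/24 = 71/12.

71/12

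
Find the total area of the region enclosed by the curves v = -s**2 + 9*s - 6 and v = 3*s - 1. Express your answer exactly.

32/3

Set the curves equal: -s**2 + 9*s - 6 = 3*s - 1, so -s**2 + 6*s - 5 = 0, which factors as -(s - 5)*(s - 1) = 0. The curves meet at s = 1, 5.
On [1, 5], v = -s**2 + 9*s - 6 is on top; that piece has area ∫[1,5] (-s**2 + 6*s - 5) ds = 32/3.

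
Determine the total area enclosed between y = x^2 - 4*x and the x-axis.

The curve meets the x-axis where x^2 - 4*x = 0, i.e. x*(x - 4) = 0, at x = 0, 4.
On [0, 4] the curve lies below the axis; ∫[0,4] (x^2 - 4*x) dx = -32/3, giving area 32/3.

32/3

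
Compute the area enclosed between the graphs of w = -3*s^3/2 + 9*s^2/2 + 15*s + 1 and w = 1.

Set the curves equal: -3*s^3/2 + 9*s^2/2 + 15*s + 1 = 1, so -3*s^3/2 + 9*s^2/2 + 15*s = 0, which factors as -3*s*(s - 5)*(s + 2)/2 = 0. The curves meet at s = -2, 0, 5.
On [-2, 0], w = 1 is on top; that piece has area ∫[-2,0] (-(-3*s^3/2 + 9*s^2/2 + 15*s)) ds = 12.
On [0, 5], w = -3*s^3/2 + 9*s^2/2 + 15*s + 1 is on top; that piece has area ∫[0,5] (-3*s^3/2 + 9*s^2/2 + 15*s) ds = 1125/8.
Total enclosed area = 12 + 1125/8 = 1221/8.

1221/8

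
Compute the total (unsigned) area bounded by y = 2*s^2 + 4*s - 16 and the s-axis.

72

The curve meets the s-axis where 2*s^2 + 4*s - 16 = 0, i.e. 2*(s - 2)*(s + 4) = 0, at s = -4, 2.
On [-4, 2] the curve lies below the axis; ∫[-4,2] (2*s^2 + 4*s - 16) ds = -72, giving area 72.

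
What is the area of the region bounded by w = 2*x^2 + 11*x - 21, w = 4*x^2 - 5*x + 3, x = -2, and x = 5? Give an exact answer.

374/3

The difference (2*x^2 + 11*x - 21) - (4*x^2 - 5*x + 3) = -2*x^2 + 16*x - 24 changes sign at x = 2 inside [-2, 5], so split the integral there.
∫[-2,2] (-2*x^2 + 16*x - 24) dx = -320/3; the area of that piece is 320/3.
∫[2,5] (-2*x^2 + 16*x - 24) dx = 18.
Total area = 320/3 + 18 = 374/3.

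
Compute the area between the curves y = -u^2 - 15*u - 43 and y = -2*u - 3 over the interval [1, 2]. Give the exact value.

371/6

On [1, 2], (-u^2 - 15*u - 43) - (-2*u - 3) = -u^2 - 13*u - 40 is ≤ 0 throughout, so the area is a single integral of |-u^2 - 13*u - 40|.
∫[1,2] (-u^2 - 13*u - 40) du = -371/6; the area of that piece is 371/6.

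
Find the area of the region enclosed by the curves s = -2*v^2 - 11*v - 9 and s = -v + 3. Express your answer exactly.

1/3

Both boundary curves give s as a function of v, so integrate with respect to v. Setting them equal: -2*v^2 - 10*v - 12 = 0, i.e. -2*(v + 2)*(v + 3) = 0, so they meet at v = -3, -2.
For v in [-3, -2], s = -2*v^2 - 11*v - 9 is on the right; area = ∫[-3,-2] (-2*v^2 - 10*v - 12) dv = 1/3.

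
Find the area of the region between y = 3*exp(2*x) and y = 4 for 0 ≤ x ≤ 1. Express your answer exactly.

-13/2 - 4*log(3) + 8*log(2) + 3*exp(2)/2

The difference (3*exp(2*x)) - (4) = 3*exp(2*x) - 4 changes sign at x = -log(3)/2 + log(2) inside [0, 1], so split the integral there.
∫[0,-log(3)/2 + log(2)] (3*exp(2*x) - 4) dx = log(9/16) + 1/2; the area of that piece is -1/2 + log(16/9).
∫[-log(3)/2 + log(2),1] (3*exp(2*x) - 4) dx = -6 - 2*log(3) + 4*log(2) + 3*exp(2)/2.
Total area = (-1/2 + log(16/9)) + (-6 - 2*log(3) + 4*log(2) + 3*exp(2)/2) = -13/2 - 4*log(3) + 8*log(2) + 3*exp(2)/2.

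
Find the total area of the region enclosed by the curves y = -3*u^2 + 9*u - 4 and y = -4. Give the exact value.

Set the curves equal: -3*u^2 + 9*u - 4 = -4, so -3*u^2 + 9*u = 0, which factors as -3*u*(u - 3) = 0. The curves meet at u = 0, 3.
On [0, 3], y = -3*u^2 + 9*u - 4 is on top; that piece has area ∫[0,3] (-3*u^2 + 9*u) du = 27/2.

27/2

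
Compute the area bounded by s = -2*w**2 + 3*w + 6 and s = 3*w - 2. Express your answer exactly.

64/3

Both boundary curves give s as a function of w, so integrate with respect to w. Setting them equal: -2*w**2 + 8 = 0, i.e. -2*(w - 2)*(w + 2) = 0, so they meet at w = -2, 2.
For w in [-2, 2], s = -2*w**2 + 3*w + 6 is on the right; area = ∫[-2,2] (-2*w**2 + 8) dw = 64/3.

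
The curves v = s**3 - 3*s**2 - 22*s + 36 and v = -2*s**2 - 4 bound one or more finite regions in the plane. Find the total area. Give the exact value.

Set the curves equal: s**3 - 3*s**2 - 22*s + 36 = -2*s**2 - 4, so s**3 - s**2 - 22*s + 40 = 0, which factors as (s - 4)*(s - 2)*(s + 5) = 0. The curves meet at s = -5, 2, 4.
On [-5, 2], v = s**3 - 3*s**2 - 22*s + 36 is on top; that piece has area ∫[-5,2] (s**3 - s**2 - 22*s + 40) ds = 3773/12.
On [2, 4], v = -2*s**2 - 4 is on top; that piece has area ∫[2,4] (-(s**3 - s**2 - 22*s + 40)) ds = 32/3.
Total enclosed area = 3773/12 + 32/3 = 3901/12.

3901/12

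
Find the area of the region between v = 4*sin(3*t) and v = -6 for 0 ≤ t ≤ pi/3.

8/3 + 2*pi

On [0, pi/3], (4*sin(3*t)) - (-6) = 4*sin(3*t) + 6 is ≥ 0 throughout, so the area is a single integral of |4*sin(3*t) + 6|.
∫[0,pi/3] (4*sin(3*t) + 6) dt = 8/3 + 2*pi.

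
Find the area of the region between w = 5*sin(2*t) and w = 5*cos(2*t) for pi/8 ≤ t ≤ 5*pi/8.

On [pi/8, 5*pi/8], (5*sin(2*t)) - (5*cos(2*t)) = 5*sin(2*t) - 5*cos(2*t) is ≥ 0 throughout, so the area is a single integral of |5*sin(2*t) - 5*cos(2*t)|.
∫[pi/8,5*pi/8] (5*sin(2*t) - 5*cos(2*t)) dt = 5*sqrt(2).

5*sqrt(2)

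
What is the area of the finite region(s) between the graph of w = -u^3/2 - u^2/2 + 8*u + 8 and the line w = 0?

The curve meets the u-axis where -u^3/2 - u^2/2 + 8*u + 8 = 0, i.e. -(u - 4)*(u + 1)*(u + 4)/2 = 0, at u = -4, -1, 4.
On [-4, -1] the curve lies below the axis; ∫[-4,-1] (-u^3/2 - u^2/2 + 8*u + 8) du = -117/8, giving area 117/8.
On [-1, 4] the curve lies above the axis; ∫[-1,4] (-u^3/2 - u^2/2 + 8*u + 8) du = 1375/24, giving area 1375/24.
Total area = 117/8 + 1375/24 = 863/12.

863/12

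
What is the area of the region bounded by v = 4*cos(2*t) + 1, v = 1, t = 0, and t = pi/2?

4

The difference (4*cos(2*t) + 1) - (1) = 4*cos(2*t) changes sign at t = pi/4 inside [0, pi/2], so split the integral there.
∫[0,pi/4] (4*cos(2*t)) dt = 2.
∫[pi/4,pi/2] (4*cos(2*t)) dt = -2; the area of that piece is 2.
Total area = 2 + 2 = 4.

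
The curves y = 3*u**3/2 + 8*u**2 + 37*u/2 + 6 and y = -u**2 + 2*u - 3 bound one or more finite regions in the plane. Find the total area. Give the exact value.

3/4

Set the curves equal: 3*u**3/2 + 8*u**2 + 37*u/2 + 6 = -u**2 + 2*u - 3, so 3*u**3/2 + 9*u**2 + 33*u/2 + 9 = 0, which factors as 3*(u + 1)*(u + 2)*(u + 3)/2 = 0. The curves meet at u = -3, -2, -1.
On [-3, -2], y = 3*u**3/2 + 8*u**2 + 37*u/2 + 6 is on top; that piece has area ∫[-3,-2] (3*u**3/2 + 9*u**2 + 33*u/2 + 9) du = 3/8.
On [-2, -1], y = -u**2 + 2*u - 3 is on top; that piece has area ∫[-2,-1] (-(3*u**3/2 + 9*u**2 + 33*u/2 + 9)) du = 3/8.
Total enclosed area = 3/8 + 3/8 = 3/4.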